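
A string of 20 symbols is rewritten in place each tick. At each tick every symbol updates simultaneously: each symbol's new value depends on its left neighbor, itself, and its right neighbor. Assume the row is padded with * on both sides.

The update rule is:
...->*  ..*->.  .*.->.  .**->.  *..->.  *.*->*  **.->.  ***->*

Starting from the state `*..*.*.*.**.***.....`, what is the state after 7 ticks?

....*.*.*..*.*..***.
.**..*.*....*....*.*
*.....*..**...**..*.
..***.......*......*
...*..*****...****..
.*.....***..*..**...
*..***..*.........*.

*..***..*.........*.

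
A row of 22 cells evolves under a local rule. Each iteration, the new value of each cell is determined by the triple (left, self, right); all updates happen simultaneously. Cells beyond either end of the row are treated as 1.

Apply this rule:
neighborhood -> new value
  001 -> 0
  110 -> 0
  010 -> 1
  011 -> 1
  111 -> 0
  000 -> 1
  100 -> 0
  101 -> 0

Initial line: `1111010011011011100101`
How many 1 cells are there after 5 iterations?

9

0000010010010010000101
0111010010010010110101
0100010010010010100101
0101010010010010100101
0101010010010010100101
count of 1: 9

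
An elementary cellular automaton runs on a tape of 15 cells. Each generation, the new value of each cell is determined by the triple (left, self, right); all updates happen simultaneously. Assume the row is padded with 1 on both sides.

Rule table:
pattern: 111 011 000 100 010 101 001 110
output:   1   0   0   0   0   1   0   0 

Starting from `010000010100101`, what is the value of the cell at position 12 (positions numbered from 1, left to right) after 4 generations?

100000001000010
000000000000001
000000000000000
000000000000000
position 12 holds 0

0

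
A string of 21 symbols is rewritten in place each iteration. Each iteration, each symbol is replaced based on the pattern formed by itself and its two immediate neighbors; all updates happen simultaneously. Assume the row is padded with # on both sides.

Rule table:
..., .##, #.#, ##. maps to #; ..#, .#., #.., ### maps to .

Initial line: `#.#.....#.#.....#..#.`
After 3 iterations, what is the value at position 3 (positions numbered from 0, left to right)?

##..###..#..###.....#
.#..#.#.....#.#.###.#
#....#..###..#.##.###
position 3 holds .

.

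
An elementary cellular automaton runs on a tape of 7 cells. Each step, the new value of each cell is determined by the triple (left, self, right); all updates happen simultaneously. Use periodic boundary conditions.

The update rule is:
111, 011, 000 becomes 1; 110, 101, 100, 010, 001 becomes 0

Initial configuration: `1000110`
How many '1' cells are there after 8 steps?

2

0010100
1000001
0011101
0011000
1010011
0000011
0111010
0110000
count of 1: 2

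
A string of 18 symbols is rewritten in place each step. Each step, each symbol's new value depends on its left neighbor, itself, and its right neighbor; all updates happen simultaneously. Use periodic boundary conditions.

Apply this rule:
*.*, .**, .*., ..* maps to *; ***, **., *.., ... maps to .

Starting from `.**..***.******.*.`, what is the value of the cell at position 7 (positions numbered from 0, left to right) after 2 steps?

**..**..**.....**.
*..**..**.....**.*
position 7 holds *

*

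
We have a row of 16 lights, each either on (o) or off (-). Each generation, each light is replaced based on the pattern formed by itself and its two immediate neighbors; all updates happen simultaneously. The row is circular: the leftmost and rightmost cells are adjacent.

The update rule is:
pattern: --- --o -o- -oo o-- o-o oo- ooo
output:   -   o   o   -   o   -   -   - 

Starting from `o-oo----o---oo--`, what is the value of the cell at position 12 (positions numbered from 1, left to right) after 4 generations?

generation 1: o---o--ooo-o--oo
generation 2: -o-oooo----ooo--
generation 3: oo-----o--o---o-
generation 4: --o---oooooo-oo-
position 12 holds o

o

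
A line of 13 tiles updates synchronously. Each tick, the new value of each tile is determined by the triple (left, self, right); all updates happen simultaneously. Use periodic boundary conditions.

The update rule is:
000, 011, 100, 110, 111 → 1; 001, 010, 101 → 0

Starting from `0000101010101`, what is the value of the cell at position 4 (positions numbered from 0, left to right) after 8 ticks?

1

1110000000000
1111111111110
1111111111110  (fixed point — unchanged through tick 8)
position 4 holds 1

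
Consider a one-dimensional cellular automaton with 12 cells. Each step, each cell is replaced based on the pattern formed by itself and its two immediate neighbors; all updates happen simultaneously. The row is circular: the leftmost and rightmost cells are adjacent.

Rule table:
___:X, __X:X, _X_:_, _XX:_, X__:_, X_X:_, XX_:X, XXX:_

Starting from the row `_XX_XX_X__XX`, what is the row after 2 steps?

_X__X__XX___

__X__X___X_X
_X__X__XX___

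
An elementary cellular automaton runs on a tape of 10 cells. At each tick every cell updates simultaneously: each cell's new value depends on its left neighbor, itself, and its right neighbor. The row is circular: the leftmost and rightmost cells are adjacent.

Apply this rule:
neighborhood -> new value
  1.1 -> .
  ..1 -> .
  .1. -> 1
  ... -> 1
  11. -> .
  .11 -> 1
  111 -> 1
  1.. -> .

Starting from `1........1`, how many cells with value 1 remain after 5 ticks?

tick 1: ..111111.1
tick 2: ..11111..1
tick 3: ..1111...1
tick 4: ..111..1.1
tick 5: ..11...1.1
count of 1: 4

4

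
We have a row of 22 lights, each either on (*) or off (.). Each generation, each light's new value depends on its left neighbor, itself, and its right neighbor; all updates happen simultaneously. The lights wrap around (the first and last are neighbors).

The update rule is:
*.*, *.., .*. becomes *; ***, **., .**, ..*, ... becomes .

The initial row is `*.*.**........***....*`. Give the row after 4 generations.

......*.**.........**.

.***..*..........*....
....*.**.........**...
....**..*..........*..
......*.**.........**.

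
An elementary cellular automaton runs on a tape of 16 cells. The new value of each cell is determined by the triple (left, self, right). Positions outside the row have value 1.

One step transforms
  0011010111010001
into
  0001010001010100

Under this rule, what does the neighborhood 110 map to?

1

At position 3 the neighborhood is 110; the next row has 1 there.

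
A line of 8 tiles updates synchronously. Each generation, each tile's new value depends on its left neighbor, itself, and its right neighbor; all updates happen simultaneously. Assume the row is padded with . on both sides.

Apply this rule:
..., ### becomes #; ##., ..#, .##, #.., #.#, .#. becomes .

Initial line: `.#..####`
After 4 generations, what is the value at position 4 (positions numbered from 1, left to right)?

.....##.
####....
.##..###
......#.
position 4 holds .

.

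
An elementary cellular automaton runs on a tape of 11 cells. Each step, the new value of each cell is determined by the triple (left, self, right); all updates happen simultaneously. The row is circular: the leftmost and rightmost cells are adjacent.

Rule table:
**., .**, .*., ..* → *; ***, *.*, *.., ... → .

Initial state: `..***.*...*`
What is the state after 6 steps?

step 1: .**.*.*..**
step 2: .**.*.*.***
step 3: .**.*.*.*.*
step 4: .**.*.*.*.*  (fixed point — unchanged through step 6)

.**.*.*.*.*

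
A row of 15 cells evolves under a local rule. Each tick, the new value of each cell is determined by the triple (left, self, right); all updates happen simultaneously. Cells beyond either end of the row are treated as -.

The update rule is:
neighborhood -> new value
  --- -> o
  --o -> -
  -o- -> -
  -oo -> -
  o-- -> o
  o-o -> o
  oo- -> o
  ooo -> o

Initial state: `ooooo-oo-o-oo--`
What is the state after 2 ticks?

-ooooo-oo-o-ooo
--ooooo-oo-o-oo

--ooooo-oo-o-oo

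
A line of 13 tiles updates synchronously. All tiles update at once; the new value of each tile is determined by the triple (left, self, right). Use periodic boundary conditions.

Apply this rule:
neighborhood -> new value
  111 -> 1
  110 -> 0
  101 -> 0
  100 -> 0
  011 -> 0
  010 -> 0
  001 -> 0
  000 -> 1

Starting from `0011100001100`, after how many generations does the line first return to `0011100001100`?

1001001100001
0000000001100
1111111100001
1111111001100
0111110000000
0011100111111
0001000011110
1100011001100
0001000000000
1100011111111
1001001111111
0000000111111
0111110011110
0011100001100

14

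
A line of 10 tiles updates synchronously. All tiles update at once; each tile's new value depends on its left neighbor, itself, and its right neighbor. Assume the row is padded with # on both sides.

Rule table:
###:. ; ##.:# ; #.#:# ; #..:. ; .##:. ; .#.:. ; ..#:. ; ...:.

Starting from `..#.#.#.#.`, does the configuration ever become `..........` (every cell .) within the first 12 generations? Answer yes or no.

yes

...#.#.#.#
....#.#.#.
.....#.#.#
......#.#.
.......#.#
........#.
.........#
..........
all cells are . at generation 8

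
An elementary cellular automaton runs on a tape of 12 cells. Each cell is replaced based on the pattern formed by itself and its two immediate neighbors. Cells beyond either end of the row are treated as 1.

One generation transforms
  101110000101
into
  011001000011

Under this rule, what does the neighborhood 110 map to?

At position 0 the neighborhood is 110; the next row has 0 there.

0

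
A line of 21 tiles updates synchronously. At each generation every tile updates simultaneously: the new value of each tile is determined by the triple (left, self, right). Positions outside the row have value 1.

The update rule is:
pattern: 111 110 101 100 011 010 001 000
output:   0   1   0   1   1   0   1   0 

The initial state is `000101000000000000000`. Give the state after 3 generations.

101000100000000000001
100101010000000000011
111000001000000000110

111000001000000000110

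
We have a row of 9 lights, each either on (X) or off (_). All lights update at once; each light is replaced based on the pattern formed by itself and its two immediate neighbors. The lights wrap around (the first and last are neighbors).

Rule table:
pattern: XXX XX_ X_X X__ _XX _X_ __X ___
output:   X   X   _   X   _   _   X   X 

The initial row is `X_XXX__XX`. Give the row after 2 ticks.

X__XXXX_X
XXX_XXX__

XXX_XXX__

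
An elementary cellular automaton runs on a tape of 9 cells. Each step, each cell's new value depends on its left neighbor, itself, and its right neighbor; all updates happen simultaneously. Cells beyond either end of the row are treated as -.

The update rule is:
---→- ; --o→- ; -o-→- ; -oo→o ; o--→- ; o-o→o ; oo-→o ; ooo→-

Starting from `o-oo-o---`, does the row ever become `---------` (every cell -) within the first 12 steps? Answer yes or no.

yes

-oooo----
-o--o----
---------
all cells are - at step 3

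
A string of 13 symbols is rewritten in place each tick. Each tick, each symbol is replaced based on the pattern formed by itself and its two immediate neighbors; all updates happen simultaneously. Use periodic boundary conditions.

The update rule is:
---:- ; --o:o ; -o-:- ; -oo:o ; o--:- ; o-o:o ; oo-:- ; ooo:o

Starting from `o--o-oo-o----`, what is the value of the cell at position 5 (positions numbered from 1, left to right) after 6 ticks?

tick 1: --o-oo-o----o
tick 2: -o-oo-o----o-
tick 3: o-oo-o----o--
tick 4: -oo-o----o--o
tick 5: oo-o----o--o-
tick 6: o-o----o--o-o
position 5 holds -

-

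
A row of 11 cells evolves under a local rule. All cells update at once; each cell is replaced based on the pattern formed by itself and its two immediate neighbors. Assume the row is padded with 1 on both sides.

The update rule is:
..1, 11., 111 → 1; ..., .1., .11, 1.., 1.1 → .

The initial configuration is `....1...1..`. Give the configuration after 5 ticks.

tick 1: ...1...1..1
tick 2: ..1...1..1.
tick 3: .1...1..1..
tick 4: ....1..1..1
tick 5: ...1..1..1.

...1..1..1.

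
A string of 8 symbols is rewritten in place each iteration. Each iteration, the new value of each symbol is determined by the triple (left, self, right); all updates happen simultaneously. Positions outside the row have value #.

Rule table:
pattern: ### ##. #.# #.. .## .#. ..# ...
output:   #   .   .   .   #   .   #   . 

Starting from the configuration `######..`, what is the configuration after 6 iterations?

..######

#####..#
####..##
###..###
##..####
#..#####
..######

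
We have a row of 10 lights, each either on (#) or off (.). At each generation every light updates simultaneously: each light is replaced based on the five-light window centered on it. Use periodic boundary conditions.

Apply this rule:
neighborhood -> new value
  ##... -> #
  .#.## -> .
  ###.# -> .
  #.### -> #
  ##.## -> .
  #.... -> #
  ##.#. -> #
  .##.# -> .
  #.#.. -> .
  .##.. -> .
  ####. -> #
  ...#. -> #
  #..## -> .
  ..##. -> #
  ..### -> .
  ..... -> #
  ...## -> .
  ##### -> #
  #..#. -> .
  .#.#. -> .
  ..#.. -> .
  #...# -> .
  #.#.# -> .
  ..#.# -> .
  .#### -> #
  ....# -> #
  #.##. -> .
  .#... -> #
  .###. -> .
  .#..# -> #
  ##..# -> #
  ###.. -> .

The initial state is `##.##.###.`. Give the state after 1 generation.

......#...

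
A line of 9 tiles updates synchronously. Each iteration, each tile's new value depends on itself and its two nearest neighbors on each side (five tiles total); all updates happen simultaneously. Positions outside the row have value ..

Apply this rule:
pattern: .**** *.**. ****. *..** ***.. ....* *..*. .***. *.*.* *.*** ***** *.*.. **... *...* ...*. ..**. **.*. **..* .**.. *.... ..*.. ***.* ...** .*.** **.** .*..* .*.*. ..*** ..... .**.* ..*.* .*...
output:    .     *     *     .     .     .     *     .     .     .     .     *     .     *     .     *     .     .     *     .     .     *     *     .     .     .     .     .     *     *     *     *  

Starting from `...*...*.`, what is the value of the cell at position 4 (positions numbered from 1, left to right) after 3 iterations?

.

*...**..*
.*****.*.
*...**.**
position 4 holds .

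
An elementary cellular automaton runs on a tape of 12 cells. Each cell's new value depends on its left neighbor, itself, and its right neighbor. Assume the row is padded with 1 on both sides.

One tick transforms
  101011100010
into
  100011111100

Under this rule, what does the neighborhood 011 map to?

1

At position 4 the neighborhood is 011; the next row has 1 there.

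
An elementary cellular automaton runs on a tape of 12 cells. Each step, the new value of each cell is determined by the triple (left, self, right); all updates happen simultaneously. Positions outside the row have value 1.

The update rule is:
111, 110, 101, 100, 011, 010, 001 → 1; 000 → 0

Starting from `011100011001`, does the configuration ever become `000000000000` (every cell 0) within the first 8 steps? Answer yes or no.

no

111110111111
111111111111
111111111111  (fixed point — unchanged through step 8)
step 8 is 111111111111, still not uniform 0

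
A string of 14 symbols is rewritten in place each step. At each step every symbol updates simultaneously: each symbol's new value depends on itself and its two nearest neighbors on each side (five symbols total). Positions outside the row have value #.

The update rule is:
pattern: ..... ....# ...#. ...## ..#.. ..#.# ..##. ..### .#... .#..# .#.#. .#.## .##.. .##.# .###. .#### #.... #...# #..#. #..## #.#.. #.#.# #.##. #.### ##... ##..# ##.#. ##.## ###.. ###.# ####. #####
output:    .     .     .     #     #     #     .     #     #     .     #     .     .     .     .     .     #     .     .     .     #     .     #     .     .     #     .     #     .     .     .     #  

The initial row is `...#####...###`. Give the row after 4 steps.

#.#.#....#..#.

..##.#....##.#
#....###.#..#.
..#.##...#..#.
#.#.#....#..#.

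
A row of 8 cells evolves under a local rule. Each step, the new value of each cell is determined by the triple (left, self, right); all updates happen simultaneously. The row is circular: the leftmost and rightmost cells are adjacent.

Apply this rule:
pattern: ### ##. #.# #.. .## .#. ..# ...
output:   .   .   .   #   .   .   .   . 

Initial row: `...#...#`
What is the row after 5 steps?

#...#...

#...#...
.#...#..
..#...#.
...#...#  (repeats step 0; period 4)
step 5: #...#...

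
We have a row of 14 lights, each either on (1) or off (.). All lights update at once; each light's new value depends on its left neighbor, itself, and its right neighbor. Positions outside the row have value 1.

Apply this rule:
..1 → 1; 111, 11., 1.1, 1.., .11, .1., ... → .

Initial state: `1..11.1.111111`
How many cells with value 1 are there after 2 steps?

..1...........
.1...........1
count of 1: 2

2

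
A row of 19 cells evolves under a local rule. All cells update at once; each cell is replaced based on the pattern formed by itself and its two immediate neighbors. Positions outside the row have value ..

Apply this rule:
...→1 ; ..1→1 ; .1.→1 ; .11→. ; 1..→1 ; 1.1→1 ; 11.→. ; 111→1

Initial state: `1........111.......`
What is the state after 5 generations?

..1.1.1.11111.111..

111111111.1.1111111
.1111111.111.11111.
1.11111.1.1.1.111.1
11.111.1111111.1.11
..1.1.1.11111.111..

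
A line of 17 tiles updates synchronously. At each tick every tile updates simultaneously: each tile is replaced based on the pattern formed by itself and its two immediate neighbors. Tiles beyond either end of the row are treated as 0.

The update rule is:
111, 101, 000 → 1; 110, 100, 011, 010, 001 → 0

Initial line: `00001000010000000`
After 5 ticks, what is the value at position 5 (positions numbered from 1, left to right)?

0

tick 1: 11100011000111111
tick 2: 01001000010011110
tick 3: 00000011000001100
tick 4: 11111000011100001
tick 5: 01110011001001100
position 5 holds 0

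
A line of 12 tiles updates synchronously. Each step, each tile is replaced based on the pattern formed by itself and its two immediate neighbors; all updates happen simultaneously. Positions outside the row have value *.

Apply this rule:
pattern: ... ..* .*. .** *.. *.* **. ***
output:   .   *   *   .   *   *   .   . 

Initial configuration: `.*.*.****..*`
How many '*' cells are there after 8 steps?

6

*****....**.
.....*..*..*
*...*******.
.*.*.......*
*****.....*.
.....*...***
*...***.*...
.*.*...***.*
count of *: 6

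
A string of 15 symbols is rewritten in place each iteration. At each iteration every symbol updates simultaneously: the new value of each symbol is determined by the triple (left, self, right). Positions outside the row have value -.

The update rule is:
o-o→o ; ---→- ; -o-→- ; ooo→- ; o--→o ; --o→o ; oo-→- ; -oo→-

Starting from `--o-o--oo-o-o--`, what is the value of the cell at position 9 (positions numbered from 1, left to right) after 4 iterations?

o

iteration 1: -o-o-oo--o-o-o-
iteration 2: o-o-o--oo-o-o-o
iteration 3: -o-o-oo--o-o-o-  (repeats iteration 1; period 2)
iteration 4: o-o-o--oo-o-o-o
position 9 holds o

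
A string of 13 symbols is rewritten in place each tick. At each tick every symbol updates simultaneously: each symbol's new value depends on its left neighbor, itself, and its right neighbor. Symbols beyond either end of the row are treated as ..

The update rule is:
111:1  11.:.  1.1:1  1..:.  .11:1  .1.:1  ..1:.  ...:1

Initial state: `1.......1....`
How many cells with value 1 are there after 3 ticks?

1.11111.1.111
111111.11111.
11111.11111..
count of 1: 10

10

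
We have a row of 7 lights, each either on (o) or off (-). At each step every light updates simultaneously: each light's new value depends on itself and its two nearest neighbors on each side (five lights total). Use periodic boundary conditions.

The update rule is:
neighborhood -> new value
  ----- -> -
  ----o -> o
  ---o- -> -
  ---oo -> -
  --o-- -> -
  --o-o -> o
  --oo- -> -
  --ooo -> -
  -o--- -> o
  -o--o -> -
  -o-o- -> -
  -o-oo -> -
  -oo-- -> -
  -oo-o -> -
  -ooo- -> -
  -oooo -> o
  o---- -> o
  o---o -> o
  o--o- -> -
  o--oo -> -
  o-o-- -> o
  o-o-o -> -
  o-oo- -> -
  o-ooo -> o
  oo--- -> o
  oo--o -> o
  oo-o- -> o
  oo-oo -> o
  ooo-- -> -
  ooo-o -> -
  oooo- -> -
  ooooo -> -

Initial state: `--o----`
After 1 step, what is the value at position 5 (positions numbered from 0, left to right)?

step 1: o--oo--
position 5 holds -

-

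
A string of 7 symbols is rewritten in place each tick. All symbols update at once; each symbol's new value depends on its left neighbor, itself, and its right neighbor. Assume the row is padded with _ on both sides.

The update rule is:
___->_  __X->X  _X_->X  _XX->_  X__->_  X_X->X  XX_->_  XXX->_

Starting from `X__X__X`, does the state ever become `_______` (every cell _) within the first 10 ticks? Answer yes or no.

tick 1: X_XX_XX
tick 2: XX__X__
tick 3: ___XX__
tick 4: __X____
tick 5: _XX____
tick 6: X______
tick 7: X______  (fixed point — unchanged through tick 10)
tick 10 is X______, still not uniform _

no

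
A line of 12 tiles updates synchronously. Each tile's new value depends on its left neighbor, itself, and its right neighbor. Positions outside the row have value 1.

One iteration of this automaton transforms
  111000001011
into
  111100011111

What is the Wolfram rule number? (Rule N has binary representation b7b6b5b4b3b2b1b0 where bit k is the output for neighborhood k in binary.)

254

position 0: 111 → 1  (bit 7 = 1)
position 2: 110 → 1  (bit 6 = 1)
position 9: 101 → 1  (bit 5 = 1)
position 3: 100 → 1  (bit 4 = 1)
position 10: 011 → 1  (bit 3 = 1)
position 8: 010 → 1  (bit 2 = 1)
position 7: 001 → 1  (bit 1 = 1)
position 4: 000 → 0  (bit 0 = 0)
bits b7..b0 = 11111110 = 254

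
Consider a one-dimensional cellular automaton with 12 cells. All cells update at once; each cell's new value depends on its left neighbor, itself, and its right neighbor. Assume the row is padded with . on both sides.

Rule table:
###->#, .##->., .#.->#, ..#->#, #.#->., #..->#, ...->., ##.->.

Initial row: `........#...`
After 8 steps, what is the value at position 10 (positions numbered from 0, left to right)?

.......###..
......#.#.#.
.....##.#.##
....#...#...
...###.###..
..#.#...#.#.
.##.##.##.##
#...........
position 10 holds .

.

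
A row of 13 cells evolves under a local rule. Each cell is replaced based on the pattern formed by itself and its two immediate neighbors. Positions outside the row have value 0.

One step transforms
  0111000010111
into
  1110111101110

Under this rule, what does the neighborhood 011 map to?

1

At position 1 the neighborhood is 011; the next row has 1 there.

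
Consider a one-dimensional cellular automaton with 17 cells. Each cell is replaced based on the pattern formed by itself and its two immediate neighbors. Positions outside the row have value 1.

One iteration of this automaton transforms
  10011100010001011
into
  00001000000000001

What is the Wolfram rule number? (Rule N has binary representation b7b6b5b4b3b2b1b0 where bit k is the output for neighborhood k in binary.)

128

position 4: 111 → 1  (bit 7 = 1)
position 0: 110 → 0  (bit 6 = 0)
position 14: 101 → 0  (bit 5 = 0)
position 1: 100 → 0  (bit 4 = 0)
position 3: 011 → 0  (bit 3 = 0)
position 9: 010 → 0  (bit 2 = 0)
position 2: 001 → 0  (bit 1 = 0)
position 7: 000 → 0  (bit 0 = 0)
bits b7..b0 = 10000000 = 128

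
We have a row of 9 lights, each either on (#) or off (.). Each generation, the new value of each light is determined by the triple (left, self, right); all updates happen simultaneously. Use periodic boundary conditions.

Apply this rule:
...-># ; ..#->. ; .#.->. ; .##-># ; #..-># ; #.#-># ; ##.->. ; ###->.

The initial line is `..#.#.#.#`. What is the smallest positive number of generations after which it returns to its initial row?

#..#.#.#.
.#..#.#.#
#.#..#.#.
.#.#..#.#
#.#.#..#.
.#.#.#..#
#.#.#.#..
.#.#.#.#.
..#.#.#.#

9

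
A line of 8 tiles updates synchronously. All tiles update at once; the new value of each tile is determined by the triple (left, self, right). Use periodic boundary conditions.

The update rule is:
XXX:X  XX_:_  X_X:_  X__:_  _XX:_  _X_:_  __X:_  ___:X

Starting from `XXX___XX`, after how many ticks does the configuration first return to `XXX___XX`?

6

tick 1: XX__X__X
tick 2: X_______
tick 3: __XXXXX_
tick 4: X__XXX__
tick 5: ____X___
tick 6: XXX___XX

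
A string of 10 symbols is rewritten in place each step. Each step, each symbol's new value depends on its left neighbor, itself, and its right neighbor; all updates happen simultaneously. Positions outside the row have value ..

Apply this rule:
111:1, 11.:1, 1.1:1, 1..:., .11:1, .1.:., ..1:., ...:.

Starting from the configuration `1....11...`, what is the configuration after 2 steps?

.....11...

.....11...
.....11...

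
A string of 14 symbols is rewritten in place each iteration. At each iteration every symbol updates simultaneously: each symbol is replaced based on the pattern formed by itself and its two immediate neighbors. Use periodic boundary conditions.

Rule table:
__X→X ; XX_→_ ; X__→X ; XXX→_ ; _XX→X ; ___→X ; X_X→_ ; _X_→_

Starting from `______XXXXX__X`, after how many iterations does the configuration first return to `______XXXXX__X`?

28

XXXXXXX____XX_
X______XXXXX__
_XXXXXXX____XX
_X______XXXXX_
X_XXXXXXX____X
__X______XXXXX
XX_XXXXXXX____
X__X______XXXX
_XX_XXXXXXX___
XX__X______XXX
__XX_XXXXXXX__
XXX__X______XX
___XX_XXXXXXX_
XXXX__X______X
____XX_XXXXXXX
XXXXX__X______
X____XX_XXXXXX
_XXXXX__X_____
XX____XX_XXXXX
__XXXXX__X____
XXX____XX_XXXX
___XXXXX__X___
XXXX____XX_XXX
____XXXXX__X__
XXXXX____XX_XX
_____XXXXX__X_
XXXXXX____XX_X
______XXXXX__X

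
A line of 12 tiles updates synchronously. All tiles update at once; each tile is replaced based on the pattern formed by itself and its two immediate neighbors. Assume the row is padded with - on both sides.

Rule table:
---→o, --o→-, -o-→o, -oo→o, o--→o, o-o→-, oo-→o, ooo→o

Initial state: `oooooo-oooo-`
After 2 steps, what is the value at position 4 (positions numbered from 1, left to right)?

step 1: oooooo-ooooo
step 2: oooooo-ooooo
position 4 holds o

o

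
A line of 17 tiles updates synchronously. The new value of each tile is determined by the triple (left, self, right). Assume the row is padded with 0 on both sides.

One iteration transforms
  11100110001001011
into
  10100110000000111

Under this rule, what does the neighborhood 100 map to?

0

At position 3 the neighborhood is 100; the next row has 0 there.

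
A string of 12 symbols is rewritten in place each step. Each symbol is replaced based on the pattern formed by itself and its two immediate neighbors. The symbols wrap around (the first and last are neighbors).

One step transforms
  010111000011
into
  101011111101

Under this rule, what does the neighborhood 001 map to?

1

At position 9 the neighborhood is 001; the next row has 1 there.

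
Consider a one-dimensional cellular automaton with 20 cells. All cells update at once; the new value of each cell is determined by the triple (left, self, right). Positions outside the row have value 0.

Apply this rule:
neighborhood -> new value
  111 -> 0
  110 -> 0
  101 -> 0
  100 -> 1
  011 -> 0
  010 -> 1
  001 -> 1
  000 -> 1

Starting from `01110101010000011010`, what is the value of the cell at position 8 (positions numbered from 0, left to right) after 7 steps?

1

10000101011111100011
11111101000000011100
00000001111111100011
11111110000000011100
00000001111111100011  (repeats step 3; period 2)
step 7: 00000001111111100011
position 8 holds 1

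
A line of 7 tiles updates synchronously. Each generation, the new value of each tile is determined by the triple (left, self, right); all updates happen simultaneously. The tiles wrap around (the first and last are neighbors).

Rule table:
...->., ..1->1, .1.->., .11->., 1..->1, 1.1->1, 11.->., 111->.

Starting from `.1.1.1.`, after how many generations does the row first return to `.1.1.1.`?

2

1.1.1.1
.1.1.1.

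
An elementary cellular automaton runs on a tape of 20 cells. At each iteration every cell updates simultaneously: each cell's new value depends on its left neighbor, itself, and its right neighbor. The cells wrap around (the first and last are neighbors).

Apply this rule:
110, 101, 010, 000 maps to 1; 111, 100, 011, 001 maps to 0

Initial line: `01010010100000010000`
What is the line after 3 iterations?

10010110010100001000

01110011101111010111
10010000110001111001
10010110010100001000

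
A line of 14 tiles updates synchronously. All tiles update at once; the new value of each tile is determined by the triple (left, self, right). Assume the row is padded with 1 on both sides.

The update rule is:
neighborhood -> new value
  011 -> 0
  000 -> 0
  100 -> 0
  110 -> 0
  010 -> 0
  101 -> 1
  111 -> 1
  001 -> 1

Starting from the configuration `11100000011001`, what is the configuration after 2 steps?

10000001000101

step 1: 11000000100010
step 2: 10000001000101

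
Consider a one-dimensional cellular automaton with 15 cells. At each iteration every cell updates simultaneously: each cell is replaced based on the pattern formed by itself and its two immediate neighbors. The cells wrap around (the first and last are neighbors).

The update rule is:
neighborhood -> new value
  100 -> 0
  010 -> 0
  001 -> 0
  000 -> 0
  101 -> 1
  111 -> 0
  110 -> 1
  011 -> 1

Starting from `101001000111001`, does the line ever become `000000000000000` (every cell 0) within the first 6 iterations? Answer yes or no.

yes

110000000101001
010000000010001
100000000000000
000000000000000
all cells are 0 at iteration 4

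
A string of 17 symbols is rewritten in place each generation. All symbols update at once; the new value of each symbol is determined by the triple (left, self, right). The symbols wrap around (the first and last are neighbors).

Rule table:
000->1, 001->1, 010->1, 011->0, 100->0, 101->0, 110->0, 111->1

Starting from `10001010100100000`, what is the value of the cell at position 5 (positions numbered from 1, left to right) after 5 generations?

10111010101101111
00010010100000111
01110110101111010
10100000100110010
10101111101000110
position 5 holds 1

1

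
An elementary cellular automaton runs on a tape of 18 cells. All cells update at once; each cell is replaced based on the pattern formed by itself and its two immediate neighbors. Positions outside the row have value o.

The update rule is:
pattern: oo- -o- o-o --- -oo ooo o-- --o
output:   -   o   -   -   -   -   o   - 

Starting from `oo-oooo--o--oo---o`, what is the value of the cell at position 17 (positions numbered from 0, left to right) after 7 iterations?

-------o-oo---o---
o------o---o--oo--
-o-----oo--oo---o-
-oo------o---o--o-
---o-----oo--oo-o-
o--oo------o----o-
-o---o-----oo---o-
position 17 holds -

-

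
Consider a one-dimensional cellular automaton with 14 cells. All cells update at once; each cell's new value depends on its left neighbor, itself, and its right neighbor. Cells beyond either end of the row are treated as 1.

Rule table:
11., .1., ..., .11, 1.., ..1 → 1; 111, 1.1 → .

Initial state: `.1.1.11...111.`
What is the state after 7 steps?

.1.1.111111.1.
.1.1.1....1.1.
.1.1.111111.1.  (repeats step 1; period 2)
step 7: .1.1.111111.1.

.1.1.111111.1.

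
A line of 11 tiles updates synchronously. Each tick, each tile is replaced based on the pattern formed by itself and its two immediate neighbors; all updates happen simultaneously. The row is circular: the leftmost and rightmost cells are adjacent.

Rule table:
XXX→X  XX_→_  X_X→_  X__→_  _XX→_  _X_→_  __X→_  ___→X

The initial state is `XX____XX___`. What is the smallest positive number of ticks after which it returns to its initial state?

tick 1: ___XX____X_
tick 2: XX____XX___

2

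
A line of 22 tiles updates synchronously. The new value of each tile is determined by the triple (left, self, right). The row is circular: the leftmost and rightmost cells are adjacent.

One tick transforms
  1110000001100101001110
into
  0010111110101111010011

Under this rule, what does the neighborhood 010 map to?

At position 13 the neighborhood is 010; the next row has 1 there.

1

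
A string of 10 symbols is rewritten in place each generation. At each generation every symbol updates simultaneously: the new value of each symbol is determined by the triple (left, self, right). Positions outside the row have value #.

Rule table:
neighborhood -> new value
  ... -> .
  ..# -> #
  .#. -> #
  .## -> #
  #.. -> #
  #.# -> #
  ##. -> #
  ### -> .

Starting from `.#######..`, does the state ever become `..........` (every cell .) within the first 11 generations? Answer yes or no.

##.....###
.##...##..
####.#####
...###....
#.##.##..#
##########
..........
all cells are . at generation 7

yes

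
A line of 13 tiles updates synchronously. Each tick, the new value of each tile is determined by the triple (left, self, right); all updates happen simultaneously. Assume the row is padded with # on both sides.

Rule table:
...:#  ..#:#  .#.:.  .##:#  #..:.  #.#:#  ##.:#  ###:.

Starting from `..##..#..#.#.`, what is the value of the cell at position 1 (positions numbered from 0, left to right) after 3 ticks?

.###.#..#.#.#
##.##..#.#.##
.####.#.#.##.
position 1 holds #

#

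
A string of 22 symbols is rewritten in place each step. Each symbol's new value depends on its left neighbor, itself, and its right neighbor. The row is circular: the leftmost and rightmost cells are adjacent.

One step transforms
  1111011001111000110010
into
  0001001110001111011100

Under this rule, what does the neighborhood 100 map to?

At position 7 the neighborhood is 100; the next row has 1 there.

1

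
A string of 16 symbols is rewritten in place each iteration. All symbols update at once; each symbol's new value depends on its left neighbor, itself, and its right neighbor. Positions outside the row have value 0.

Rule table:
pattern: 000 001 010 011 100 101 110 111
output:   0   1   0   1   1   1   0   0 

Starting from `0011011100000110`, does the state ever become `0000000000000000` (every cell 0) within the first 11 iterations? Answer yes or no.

0110110010001101
1101101101011010
1011011010110101
0110110101101010
1101101011010101
1011010110101010
0110101101010101
1101011010101010
1010110101010101
0101101010101010
1011010101010101
iteration 11 is 1011010101010101, still not uniform 0

no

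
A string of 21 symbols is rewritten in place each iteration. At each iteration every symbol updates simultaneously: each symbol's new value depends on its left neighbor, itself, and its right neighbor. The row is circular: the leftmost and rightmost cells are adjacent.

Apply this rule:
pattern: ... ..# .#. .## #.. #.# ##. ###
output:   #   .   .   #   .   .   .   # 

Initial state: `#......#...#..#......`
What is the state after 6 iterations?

.###.#..........##.#.

..####...#......####.
#.###..#...####.###..
..##.....#.###..##...
#.#..###...##...#..##
.....##..#.#..#....##
.###.#..........##.#.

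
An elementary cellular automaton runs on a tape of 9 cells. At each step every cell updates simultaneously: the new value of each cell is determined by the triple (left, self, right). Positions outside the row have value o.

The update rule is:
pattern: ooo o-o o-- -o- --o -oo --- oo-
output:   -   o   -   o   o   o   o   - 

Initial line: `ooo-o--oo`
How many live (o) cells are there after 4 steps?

---oo-oo-
-ooo-oo-o
oo--oo-oo
---oo-oo-
count of o: 4

4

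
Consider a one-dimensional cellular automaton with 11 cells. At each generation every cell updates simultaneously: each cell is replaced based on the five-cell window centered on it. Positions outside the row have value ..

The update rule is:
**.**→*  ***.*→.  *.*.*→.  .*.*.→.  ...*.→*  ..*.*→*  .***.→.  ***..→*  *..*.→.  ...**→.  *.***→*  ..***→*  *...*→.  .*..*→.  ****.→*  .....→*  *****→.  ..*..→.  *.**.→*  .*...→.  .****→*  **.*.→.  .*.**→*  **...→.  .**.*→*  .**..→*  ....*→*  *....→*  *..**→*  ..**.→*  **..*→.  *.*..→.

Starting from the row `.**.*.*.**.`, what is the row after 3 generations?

.**....***.
.**.**.*.*.
.*****.....

.*****.....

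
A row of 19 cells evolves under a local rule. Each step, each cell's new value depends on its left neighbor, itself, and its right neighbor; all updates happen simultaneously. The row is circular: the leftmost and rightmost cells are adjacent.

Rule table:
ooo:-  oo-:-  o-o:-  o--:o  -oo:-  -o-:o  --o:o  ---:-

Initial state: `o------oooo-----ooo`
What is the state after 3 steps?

step 1: -o----o----o---o---
step 2: ooo--ooo--ooo-ooo--
step 3: ---oo---oo-------oo

---oo---oo-------oo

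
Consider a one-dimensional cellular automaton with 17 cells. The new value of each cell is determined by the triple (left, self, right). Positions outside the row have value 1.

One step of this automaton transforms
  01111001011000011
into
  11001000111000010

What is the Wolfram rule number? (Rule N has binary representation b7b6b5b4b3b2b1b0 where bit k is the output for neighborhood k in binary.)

104

position 2: 111 → 0  (bit 7 = 0)
position 4: 110 → 1  (bit 6 = 1)
position 0: 101 → 1  (bit 5 = 1)
position 5: 100 → 0  (bit 4 = 0)
position 1: 011 → 1  (bit 3 = 1)
position 7: 010 → 0  (bit 2 = 0)
position 6: 001 → 0  (bit 1 = 0)
position 12: 000 → 0  (bit 0 = 0)
bits b7..b0 = 01101000 = 104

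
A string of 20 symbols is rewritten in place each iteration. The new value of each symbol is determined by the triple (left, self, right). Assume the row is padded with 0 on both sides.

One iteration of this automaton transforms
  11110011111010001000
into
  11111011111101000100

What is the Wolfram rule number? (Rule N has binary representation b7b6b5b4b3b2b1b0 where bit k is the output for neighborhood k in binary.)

position 1: 111 → 1  (bit 7 = 1)
position 3: 110 → 1  (bit 6 = 1)
position 11: 101 → 1  (bit 5 = 1)
position 4: 100 → 1  (bit 4 = 1)
position 0: 011 → 1  (bit 3 = 1)
position 12: 010 → 0  (bit 2 = 0)
position 5: 001 → 0  (bit 1 = 0)
position 14: 000 → 0  (bit 0 = 0)
bits b7..b0 = 11111000 = 248

248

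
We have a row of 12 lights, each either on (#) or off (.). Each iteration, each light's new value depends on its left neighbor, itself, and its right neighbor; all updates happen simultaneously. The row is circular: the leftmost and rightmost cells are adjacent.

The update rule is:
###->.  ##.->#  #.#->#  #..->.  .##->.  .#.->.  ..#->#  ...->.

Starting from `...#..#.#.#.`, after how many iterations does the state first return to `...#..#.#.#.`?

..#..#.#.#..
.#..#.#.#...
#..#.#.#....
..#.#.#....#
.#.#.#....#.
#.#.#....#..
.#.#....#..#
#.#....#..#.
.#....#..#.#
#....#..#.#.
....#..#.#.#
...#..#.#.#.

12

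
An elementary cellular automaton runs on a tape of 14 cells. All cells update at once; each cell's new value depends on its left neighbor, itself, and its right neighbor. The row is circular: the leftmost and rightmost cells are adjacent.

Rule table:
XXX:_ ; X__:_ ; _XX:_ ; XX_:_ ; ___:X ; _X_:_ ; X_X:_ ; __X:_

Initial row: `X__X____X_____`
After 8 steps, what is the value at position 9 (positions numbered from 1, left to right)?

X

_____XX___XXX_
XXXX____X_____
_____XX___XXX_  (repeats step 1; period 2)
step 8: XXXX____X_____
position 9 holds X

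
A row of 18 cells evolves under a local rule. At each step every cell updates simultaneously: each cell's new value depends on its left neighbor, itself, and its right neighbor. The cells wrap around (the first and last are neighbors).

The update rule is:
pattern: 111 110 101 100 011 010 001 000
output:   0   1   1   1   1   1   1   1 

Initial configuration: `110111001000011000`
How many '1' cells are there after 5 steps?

111101111111111111
000111000000000000
111101111111111111  (repeats step 1; period 2)
step 5: 111101111111111111
count of 1: 17

17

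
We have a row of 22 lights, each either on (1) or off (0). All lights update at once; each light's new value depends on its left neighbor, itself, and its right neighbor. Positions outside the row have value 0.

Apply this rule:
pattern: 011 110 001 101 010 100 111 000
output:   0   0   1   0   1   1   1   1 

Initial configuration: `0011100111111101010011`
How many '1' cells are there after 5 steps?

15

1101011011111001011100
0001000001110111001011
1111111110100010111000
0111111100111110010111
1011111011011101110010
count of 1: 15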